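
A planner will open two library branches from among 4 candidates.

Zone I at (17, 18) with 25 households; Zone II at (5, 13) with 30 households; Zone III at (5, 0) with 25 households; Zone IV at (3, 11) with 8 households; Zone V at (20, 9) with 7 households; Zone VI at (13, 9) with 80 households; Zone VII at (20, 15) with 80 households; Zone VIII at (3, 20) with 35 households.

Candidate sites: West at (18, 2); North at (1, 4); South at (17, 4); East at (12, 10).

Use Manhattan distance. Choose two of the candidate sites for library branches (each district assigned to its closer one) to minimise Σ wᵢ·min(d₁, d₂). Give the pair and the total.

{North, East}, total 2790

Evaluate every pair (each demand assigned to the nearer of the two):
  {North, East}: total = 2790
  {West, East}: total = 3008
  {South, East}: total = 3026
  {North, South}: total = 3538
  {West, North}: total = 3940
  {West, South}: total = 4469
Best pair: {North, East} with total 2790.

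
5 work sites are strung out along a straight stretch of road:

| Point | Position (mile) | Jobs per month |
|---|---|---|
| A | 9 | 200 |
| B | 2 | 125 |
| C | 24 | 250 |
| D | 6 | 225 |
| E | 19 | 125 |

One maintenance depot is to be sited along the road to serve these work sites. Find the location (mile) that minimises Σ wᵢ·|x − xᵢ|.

x = 9

For a sum of weighted absolute distances on a line, the optimum is the weighted median (not the mean). Total weight W = 925; half-weight = 462.5.
Sort by position and accumulate weight:
  mile 2 (B, w=125) → cum 125
  mile 6 (D, w=225) → cum 350
  mile 9 (A, w=200) → cum 550  ≥ 462.5 → median here
  mile 19 (E, w=125) → cum 675
  mile 24 (C, w=250) → cum 925
Optimal location: mile 9.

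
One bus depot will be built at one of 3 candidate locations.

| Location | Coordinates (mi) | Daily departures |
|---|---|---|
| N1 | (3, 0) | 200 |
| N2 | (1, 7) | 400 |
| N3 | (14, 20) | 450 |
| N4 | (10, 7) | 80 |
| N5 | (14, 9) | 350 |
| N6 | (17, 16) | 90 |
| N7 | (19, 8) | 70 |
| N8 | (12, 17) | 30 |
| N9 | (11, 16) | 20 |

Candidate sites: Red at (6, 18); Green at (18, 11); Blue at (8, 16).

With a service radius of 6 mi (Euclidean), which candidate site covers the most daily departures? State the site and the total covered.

Green, covering 510

Coverage radius r = 6 mi; a point is covered iff (Δx)²+(Δy)² ≤ 6² = 36.
  Red (6, 18): covers {N9} → 20
  Green (18, 11): covers {N5, N6, N7} → 510
  Blue (8, 16): covers {N8, N9} → 50
Maximum coverage at Green: 510 daily departures.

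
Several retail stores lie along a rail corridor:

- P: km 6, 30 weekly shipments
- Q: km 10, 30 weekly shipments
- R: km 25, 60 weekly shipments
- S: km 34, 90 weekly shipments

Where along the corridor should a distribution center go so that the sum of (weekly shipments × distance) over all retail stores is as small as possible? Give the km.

x = 25

For a sum of weighted absolute distances on a line, the optimum is the weighted median (not the mean). Total weight W = 210; half-weight = 105.
Sort by position and accumulate weight:
  km 6 (P, w=30) → cum 30
  km 10 (Q, w=30) → cum 60
  km 25 (R, w=60) → cum 120  ≥ 105 → median here
  km 34 (S, w=90) → cum 210
Optimal location: km 25.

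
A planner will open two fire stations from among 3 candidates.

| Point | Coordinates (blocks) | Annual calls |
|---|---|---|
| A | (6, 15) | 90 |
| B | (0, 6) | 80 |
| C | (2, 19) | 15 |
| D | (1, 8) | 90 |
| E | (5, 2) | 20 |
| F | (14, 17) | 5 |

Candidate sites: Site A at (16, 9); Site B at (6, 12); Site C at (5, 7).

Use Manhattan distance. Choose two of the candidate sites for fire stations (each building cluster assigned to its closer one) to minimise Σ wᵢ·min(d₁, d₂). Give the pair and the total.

Evaluate every pair (each demand assigned to the nearer of the two):
  {Site B, Site C}: total = 1530
  {Site A, Site C}: total = 2115
  {Site A, Site B}: total = 2475
Best pair: {Site B, Site C} with total 1530.

{Site B, Site C}, total 1530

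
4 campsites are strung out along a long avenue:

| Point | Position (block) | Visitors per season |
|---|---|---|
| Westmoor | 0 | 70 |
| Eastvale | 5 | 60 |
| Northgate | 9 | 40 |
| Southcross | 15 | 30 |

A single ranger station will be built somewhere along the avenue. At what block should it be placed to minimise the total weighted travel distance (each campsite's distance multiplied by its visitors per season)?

For a sum of weighted absolute distances on a line, the optimum is the weighted median (not the mean). Total weight W = 200; half-weight = 100.
Sort by position and accumulate weight:
  block 0 (Westmoor, w=70) → cum 70
  block 5 (Eastvale, w=60) → cum 130  ≥ 100 → median here
  block 9 (Northgate, w=40) → cum 170
  block 15 (Southcross, w=30) → cum 200
Optimal location: block 5.

x = 5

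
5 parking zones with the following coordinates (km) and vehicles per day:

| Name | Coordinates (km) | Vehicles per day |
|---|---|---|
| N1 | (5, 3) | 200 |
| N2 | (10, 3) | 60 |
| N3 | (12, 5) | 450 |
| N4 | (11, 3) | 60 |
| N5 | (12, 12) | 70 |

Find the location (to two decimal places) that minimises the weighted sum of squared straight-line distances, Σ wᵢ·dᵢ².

The minimiser of Σwᵢ‖p−pᵢ‖² is the weighted centroid p* = (Σwᵢpᵢ)/(Σwᵢ).
Σwᵢ = 840.
Σwᵢxᵢ = 200·5 + 60·10 + 450·12 + 60·11 + 70·12 = 8500.
Σwᵢyᵢ = 200·3 + 60·3 + 450·5 + 60·3 + 70·12 = 4050.
x* = 8500/840 = 10.12, y* = 4050/840 = 4.82.

(10.12, 4.82)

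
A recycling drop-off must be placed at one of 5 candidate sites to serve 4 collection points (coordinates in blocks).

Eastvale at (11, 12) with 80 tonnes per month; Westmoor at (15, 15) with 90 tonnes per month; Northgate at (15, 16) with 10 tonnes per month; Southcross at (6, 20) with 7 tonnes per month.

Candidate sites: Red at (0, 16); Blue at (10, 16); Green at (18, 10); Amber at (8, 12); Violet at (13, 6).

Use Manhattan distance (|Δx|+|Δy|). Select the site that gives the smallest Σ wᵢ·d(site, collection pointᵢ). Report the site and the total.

Total weighted distance at each candidate:
  Red (0, 16): total = 2860
  Blue (10, 16): total = 1046
  Green (18, 10): total = 1684
  Amber (8, 12): total = 1320
  Violet (13, 6): total = 1897
Minimum is at Blue with total 1046 blocks.

Blue, total 1046 blocks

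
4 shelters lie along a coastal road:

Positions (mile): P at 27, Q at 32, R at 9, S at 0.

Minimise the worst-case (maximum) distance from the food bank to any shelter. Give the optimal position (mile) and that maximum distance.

location 16, max distance 16

The 1-center on a line is the midpoint of the two extreme points: leftmost at 0, rightmost at 32.
Optimal location = (0 + 32)/2 = 16; maximum distance = (32 − 0)/2 = 16.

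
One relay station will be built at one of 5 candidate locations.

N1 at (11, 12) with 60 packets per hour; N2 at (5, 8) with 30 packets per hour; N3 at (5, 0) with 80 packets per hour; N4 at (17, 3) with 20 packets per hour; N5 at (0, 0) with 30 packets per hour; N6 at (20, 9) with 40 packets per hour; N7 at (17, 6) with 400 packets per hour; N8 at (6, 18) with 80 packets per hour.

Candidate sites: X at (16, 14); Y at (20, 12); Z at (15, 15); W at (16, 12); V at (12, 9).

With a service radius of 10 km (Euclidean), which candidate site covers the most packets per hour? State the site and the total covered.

Z, covering 580

Coverage radius r = 10 km; a point is covered iff (Δx)²+(Δy)² ≤ 10² = 100.
  X (16, 14): covers {N1, N6, N7} → 500
  Y (20, 12): covers {N1, N4, N6, N7} → 520
  Z (15, 15): covers {N1, N6, N7, N8} → 580
  W (16, 12): covers {N1, N4, N6, N7} → 520
  V (12, 9): covers {N1, N2, N4, N6, N7} → 550
Maximum coverage at Z: 580 packets per hour.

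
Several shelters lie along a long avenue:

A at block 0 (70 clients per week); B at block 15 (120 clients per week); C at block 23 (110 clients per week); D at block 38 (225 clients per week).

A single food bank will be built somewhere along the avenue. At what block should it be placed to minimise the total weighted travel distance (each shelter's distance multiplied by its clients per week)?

For a sum of weighted absolute distances on a line, the optimum is the weighted median (not the mean). Total weight W = 525; half-weight = 262.5.
Sort by position and accumulate weight:
  block 0 (A, w=70) → cum 70
  block 15 (B, w=120) → cum 190
  block 23 (C, w=110) → cum 300  ≥ 262.5 → median here
  block 38 (D, w=225) → cum 525
Optimal location: block 23.

x = 23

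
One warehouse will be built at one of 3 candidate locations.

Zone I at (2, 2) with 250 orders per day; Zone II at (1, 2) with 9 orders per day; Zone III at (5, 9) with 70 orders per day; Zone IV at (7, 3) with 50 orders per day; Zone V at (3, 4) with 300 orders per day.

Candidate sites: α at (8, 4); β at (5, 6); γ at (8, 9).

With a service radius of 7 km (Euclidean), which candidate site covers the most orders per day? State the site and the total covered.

Coverage radius r = 7 km; a point is covered iff (Δx)²+(Δy)² ≤ 7² = 49.
  α (8, 4): covers {Zone I, Zone III, Zone IV, Zone V} → 670
  β (5, 6): covers {Zone I, Zone II, Zone III, Zone IV, Zone V} → 679
  γ (8, 9): covers {Zone III, Zone IV} → 120
Maximum coverage at β: 679 orders per day.

β, covering 679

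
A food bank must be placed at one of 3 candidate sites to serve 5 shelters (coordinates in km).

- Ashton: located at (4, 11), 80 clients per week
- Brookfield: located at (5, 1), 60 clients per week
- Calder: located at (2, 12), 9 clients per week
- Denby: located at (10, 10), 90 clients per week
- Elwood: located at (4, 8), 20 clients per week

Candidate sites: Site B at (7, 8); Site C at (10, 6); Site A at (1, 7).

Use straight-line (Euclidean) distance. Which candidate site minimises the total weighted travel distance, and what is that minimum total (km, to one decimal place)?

Site B, total 1218.3 km

Total weighted distance at each candidate:
  Site B (7, 8): total = 1218.3
  Site C (10, 6): total = 1625.6
  Site A (1, 7): total = 1795.6
Minimum is at Site B with total 1218.3 km.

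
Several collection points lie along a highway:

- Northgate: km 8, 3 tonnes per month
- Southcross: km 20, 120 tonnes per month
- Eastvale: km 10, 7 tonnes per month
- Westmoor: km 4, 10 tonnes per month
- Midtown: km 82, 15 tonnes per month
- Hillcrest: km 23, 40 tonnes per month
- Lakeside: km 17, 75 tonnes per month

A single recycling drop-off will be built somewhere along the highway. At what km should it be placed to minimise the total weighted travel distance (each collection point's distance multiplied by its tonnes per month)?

x = 20

For a sum of weighted absolute distances on a line, the optimum is the weighted median (not the mean). Total weight W = 270; half-weight = 135.
Sort by position and accumulate weight:
  km 4 (Westmoor, w=10) → cum 10
  km 8 (Northgate, w=3) → cum 13
  km 10 (Eastvale, w=7) → cum 20
  km 17 (Lakeside, w=75) → cum 95
  km 20 (Southcross, w=120) → cum 215  ≥ 135 → median here
  km 23 (Hillcrest, w=40) → cum 255
  km 82 (Midtown, w=15) → cum 270
Optimal location: km 20.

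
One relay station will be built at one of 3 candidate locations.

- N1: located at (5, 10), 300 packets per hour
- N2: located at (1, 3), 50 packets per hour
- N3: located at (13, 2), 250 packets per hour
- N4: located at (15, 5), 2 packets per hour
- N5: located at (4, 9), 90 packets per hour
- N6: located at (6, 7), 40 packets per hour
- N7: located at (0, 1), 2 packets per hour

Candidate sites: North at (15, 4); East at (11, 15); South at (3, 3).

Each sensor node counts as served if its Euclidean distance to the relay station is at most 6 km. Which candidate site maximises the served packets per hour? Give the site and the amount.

Coverage radius r = 6 km; a point is covered iff (Δx)²+(Δy)² ≤ 6² = 36.
  North (15, 4): covers {N3, N4} → 252
  East (11, 15): covers {none} → 0
  South (3, 3): covers {N2, N6, N7} → 92
Maximum coverage at North: 252 packets per hour.

North, covering 252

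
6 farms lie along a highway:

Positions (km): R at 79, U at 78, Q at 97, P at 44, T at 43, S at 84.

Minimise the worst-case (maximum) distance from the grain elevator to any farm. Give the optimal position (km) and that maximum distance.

location 70, max distance 27

The 1-center on a line is the midpoint of the two extreme points: leftmost at 43, rightmost at 97.
Optimal location = (43 + 97)/2 = 70; maximum distance = (97 − 43)/2 = 27.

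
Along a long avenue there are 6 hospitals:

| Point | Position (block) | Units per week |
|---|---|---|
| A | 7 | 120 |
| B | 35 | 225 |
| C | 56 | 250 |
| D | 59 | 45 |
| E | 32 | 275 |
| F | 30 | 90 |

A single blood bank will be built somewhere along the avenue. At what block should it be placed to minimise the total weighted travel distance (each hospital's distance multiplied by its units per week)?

x = 35

For a sum of weighted absolute distances on a line, the optimum is the weighted median (not the mean). Total weight W = 1005; half-weight = 502.5.
Sort by position and accumulate weight:
  block 7 (A, w=120) → cum 120
  block 30 (F, w=90) → cum 210
  block 32 (E, w=275) → cum 485
  block 35 (B, w=225) → cum 710  ≥ 502.5 → median here
  block 56 (C, w=250) → cum 960
  block 59 (D, w=45) → cum 1005
Optimal location: block 35.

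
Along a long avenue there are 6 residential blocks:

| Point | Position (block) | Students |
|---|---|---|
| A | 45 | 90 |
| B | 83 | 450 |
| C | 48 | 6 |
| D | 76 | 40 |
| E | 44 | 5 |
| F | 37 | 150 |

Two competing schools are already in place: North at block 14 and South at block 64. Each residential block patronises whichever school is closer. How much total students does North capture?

The indifferent point is the midpoint (14+64)/2 = 39; residential blocks left of it (closer to North at 14) go to North, those right go to South.
  F at 37 (w=150) → North
  E at 44 (w=5) → South
  A at 45 (w=90) → South
  C at 48 (w=6) → South
  D at 76 (w=40) → South
  B at 83 (w=450) → South
North captures 150; South captures 591.

150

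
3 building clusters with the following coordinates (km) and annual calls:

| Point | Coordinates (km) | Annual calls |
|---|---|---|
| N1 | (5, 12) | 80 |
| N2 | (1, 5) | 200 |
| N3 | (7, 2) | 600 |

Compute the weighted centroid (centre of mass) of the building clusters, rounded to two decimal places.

(5.45, 3.59)

The minimiser of Σwᵢ‖p−pᵢ‖² is the weighted centroid p* = (Σwᵢpᵢ)/(Σwᵢ).
Σwᵢ = 880.
Σwᵢxᵢ = 80·5 + 200·1 + 600·7 = 4800.
Σwᵢyᵢ = 80·12 + 200·5 + 600·2 = 3160.
x* = 4800/880 = 5.45, y* = 3160/880 = 3.59.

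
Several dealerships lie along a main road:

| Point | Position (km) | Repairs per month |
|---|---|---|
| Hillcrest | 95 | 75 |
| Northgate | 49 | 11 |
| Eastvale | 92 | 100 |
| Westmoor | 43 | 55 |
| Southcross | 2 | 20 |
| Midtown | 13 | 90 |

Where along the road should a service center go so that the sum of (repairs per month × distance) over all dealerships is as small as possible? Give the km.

x = 49

For a sum of weighted absolute distances on a line, the optimum is the weighted median (not the mean). Total weight W = 351; half-weight = 175.5.
Sort by position and accumulate weight:
  km 2 (Southcross, w=20) → cum 20
  km 13 (Midtown, w=90) → cum 110
  km 43 (Westmoor, w=55) → cum 165
  km 49 (Northgate, w=11) → cum 176  ≥ 175.5 → median here
  km 92 (Eastvale, w=100) → cum 276
  km 95 (Hillcrest, w=75) → cum 351
Optimal location: km 49.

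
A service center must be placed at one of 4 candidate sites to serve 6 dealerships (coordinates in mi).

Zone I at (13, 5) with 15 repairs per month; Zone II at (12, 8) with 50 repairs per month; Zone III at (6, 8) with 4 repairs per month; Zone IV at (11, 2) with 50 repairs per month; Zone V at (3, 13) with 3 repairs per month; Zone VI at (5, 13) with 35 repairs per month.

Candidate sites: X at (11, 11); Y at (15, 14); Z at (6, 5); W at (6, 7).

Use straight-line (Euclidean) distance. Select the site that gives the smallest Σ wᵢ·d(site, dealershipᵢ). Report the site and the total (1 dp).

X, total 972.4 mi

Total weighted distance at each candidate:
  X (11, 11): total = 972.4
  Y (15, 14): total = 1537.3
  Z (6, 5): total = 1051.8
  W (6, 7): total = 1003.9
Minimum is at X with total 972.4 mi.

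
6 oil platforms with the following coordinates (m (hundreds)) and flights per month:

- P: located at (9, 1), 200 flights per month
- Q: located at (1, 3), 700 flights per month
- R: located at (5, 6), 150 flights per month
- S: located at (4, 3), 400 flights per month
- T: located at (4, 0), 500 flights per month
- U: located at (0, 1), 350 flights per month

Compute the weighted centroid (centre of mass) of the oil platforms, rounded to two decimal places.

The minimiser of Σwᵢ‖p−pᵢ‖² is the weighted centroid p* = (Σwᵢpᵢ)/(Σwᵢ).
Σwᵢ = 2300.
Σwᵢxᵢ = 200·9 + 700·1 + 150·5 + 400·4 + 500·4 + 350·0 = 6850.
Σwᵢyᵢ = 200·1 + 700·3 + 150·6 + 400·3 + 500·0 + 350·1 = 4750.
x* = 6850/2300 = 2.98, y* = 4750/2300 = 2.07.

(2.98, 2.07)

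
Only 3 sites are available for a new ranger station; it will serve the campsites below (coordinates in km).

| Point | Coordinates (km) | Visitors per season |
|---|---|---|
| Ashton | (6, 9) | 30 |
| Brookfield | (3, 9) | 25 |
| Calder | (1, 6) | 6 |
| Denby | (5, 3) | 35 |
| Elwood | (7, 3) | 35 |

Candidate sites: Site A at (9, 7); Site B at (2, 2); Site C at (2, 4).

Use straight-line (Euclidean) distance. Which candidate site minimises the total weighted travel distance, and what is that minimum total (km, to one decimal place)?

Site C, total 622.1 km

Total weighted distance at each candidate:
  Site A (9, 7): total = 669.2
  Site B (2, 2): total = 732.5
  Site C (2, 4): total = 622.1
Minimum is at Site C with total 622.1 km.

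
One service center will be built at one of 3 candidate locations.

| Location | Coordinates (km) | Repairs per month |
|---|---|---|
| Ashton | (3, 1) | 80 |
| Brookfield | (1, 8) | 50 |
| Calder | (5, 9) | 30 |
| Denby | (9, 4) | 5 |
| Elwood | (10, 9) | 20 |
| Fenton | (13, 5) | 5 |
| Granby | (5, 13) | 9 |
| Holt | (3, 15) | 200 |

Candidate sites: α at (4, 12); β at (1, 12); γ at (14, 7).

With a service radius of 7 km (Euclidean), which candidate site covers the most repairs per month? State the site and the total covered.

α, covering 309

Coverage radius r = 7 km; a point is covered iff (Δx)²+(Δy)² ≤ 7² = 49.
  α (4, 12): covers {Brookfield, Calder, Elwood, Granby, Holt} → 309
  β (1, 12): covers {Brookfield, Calder, Granby, Holt} → 289
  γ (14, 7): covers {Denby, Elwood, Fenton} → 30
Maximum coverage at α: 309 repairs per month.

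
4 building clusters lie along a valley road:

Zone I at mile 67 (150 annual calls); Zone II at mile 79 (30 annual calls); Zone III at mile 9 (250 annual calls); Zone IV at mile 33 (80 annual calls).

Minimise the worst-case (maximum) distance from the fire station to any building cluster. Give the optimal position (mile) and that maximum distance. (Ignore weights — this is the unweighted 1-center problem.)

The 1-center on a line is the midpoint of the two extreme points: leftmost at 9, rightmost at 79.
Optimal location = (9 + 79)/2 = 44; maximum distance = (79 − 9)/2 = 35.

location 44, max distance 35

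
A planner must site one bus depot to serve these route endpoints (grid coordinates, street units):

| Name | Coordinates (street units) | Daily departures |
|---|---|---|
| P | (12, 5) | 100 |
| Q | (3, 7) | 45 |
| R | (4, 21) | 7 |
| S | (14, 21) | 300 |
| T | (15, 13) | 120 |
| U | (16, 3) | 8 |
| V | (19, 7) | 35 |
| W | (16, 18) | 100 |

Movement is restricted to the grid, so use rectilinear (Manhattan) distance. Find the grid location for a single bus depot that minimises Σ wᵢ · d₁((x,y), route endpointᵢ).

Manhattan distance separates: Σwᵢ(|x−xᵢ|+|y−yᵢ|) = Σwᵢ|x−xᵢ| + Σwᵢ|y−yᵢ|, so x and y are optimised independently as 1-D weighted medians.
Total weight W = 715; half = 357.5.
x-coordinate, sorted with cumulative weight:
  x=3 (Q, w=45) cum 45
  x=4 (R, w=7) cum 52
  x=12 (P, w=100) cum 152
  x=14 (S, w=300) cum 452  ← median
  x=15 (T, w=120) cum 572
  x=16 (U, w=8) cum 580
  x=16 (W, w=100) cum 680
  x=19 (V, w=35) cum 715
⇒ x* = 14
y-coordinate, sorted with cumulative weight:
  y=3 (U, w=8) cum 8
  y=5 (P, w=100) cum 108
  y=7 (Q, w=45) cum 153
  y=7 (V, w=35) cum 188
  y=13 (T, w=120) cum 308
  y=18 (W, w=100) cum 408  ← median
  y=21 (R, w=7) cum 415
  y=21 (S, w=300) cum 715
⇒ y* = 18

(14, 18)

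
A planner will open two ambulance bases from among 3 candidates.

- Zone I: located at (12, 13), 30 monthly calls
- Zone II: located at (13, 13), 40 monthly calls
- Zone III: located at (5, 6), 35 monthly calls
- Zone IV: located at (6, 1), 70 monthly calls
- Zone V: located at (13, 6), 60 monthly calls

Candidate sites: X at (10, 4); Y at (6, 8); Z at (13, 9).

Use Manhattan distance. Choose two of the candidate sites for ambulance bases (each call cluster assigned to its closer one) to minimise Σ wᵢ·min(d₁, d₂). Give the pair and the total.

{Y, Z}, total 1085

Evaluate every pair (each demand assigned to the nearer of the two):
  {Y, Z}: total = 1085
  {X, Z}: total = 1225
  {X, Y}: total = 1705
Best pair: {Y, Z} with total 1085.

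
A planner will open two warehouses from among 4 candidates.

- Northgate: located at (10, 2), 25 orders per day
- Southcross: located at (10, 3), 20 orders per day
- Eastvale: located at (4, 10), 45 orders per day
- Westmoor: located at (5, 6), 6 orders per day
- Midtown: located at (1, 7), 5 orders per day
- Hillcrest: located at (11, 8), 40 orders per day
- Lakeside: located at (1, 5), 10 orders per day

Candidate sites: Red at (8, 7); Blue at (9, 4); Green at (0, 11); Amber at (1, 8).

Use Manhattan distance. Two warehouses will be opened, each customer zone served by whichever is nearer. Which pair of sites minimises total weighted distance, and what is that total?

Evaluate every pair (each demand assigned to the nearer of the two):
  {Blue, Amber}: total = 651
  {Blue, Green}: total = 711
  {Red, Blue}: total = 739
  {Red, Amber}: total = 739
  {Red, Green}: total = 799
  {Green, Amber}: total = 1351
Best pair: {Blue, Amber} with total 651.

{Blue, Amber}, total 651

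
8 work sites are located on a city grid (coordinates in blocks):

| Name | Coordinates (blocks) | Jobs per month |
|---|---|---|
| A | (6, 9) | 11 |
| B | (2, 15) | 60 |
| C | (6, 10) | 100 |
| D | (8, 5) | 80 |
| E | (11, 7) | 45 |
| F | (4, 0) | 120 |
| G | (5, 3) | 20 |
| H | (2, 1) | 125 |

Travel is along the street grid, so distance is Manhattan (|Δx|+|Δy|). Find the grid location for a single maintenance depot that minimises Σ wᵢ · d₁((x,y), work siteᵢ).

(4, 5)

Manhattan distance separates: Σwᵢ(|x−xᵢ|+|y−yᵢ|) = Σwᵢ|x−xᵢ| + Σwᵢ|y−yᵢ|, so x and y are optimised independently as 1-D weighted medians.
Total weight W = 561; half = 280.5.
x-coordinate, sorted with cumulative weight:
  x=2 (B, w=60) cum 60
  x=2 (H, w=125) cum 185
  x=4 (F, w=120) cum 305  ← median
  x=5 (G, w=20) cum 325
  x=6 (A, w=11) cum 336
  x=6 (C, w=100) cum 436
  x=8 (D, w=80) cum 516
  x=11 (E, w=45) cum 561
⇒ x* = 4
y-coordinate, sorted with cumulative weight:
  y=0 (F, w=120) cum 120
  y=1 (H, w=125) cum 245
  y=3 (G, w=20) cum 265
  y=5 (D, w=80) cum 345  ← median
  y=7 (E, w=45) cum 390
  y=9 (A, w=11) cum 401
  y=10 (C, w=100) cum 501
  y=15 (B, w=60) cum 561
⇒ y* = 5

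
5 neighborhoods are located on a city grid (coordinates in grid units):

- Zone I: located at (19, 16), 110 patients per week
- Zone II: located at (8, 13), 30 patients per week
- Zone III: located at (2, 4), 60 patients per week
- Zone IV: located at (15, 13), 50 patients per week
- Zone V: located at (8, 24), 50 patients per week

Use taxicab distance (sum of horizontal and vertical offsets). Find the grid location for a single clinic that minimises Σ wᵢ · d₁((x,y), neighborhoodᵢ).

(15, 16)

Manhattan distance separates: Σwᵢ(|x−xᵢ|+|y−yᵢ|) = Σwᵢ|x−xᵢ| + Σwᵢ|y−yᵢ|, so x and y are optimised independently as 1-D weighted medians.
Total weight W = 300; half = 150.
x-coordinate, sorted with cumulative weight:
  x=2 (Zone III, w=60) cum 60
  x=8 (Zone II, w=30) cum 90
  x=8 (Zone V, w=50) cum 140
  x=15 (Zone IV, w=50) cum 190  ← median
  x=19 (Zone I, w=110) cum 300
⇒ x* = 15
y-coordinate, sorted with cumulative weight:
  y=4 (Zone III, w=60) cum 60
  y=13 (Zone II, w=30) cum 90
  y=13 (Zone IV, w=50) cum 140
  y=16 (Zone I, w=110) cum 250  ← median
  y=24 (Zone V, w=50) cum 300
⇒ y* = 16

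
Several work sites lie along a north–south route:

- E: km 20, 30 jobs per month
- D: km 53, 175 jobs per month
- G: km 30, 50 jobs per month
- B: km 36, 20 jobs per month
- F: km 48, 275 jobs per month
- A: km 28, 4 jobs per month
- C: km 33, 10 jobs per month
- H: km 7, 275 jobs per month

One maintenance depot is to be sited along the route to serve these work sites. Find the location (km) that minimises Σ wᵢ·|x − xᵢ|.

For a sum of weighted absolute distances on a line, the optimum is the weighted median (not the mean). Total weight W = 839; half-weight = 419.5.
Sort by position and accumulate weight:
  km 7 (H, w=275) → cum 275
  km 20 (E, w=30) → cum 305
  km 28 (A, w=4) → cum 309
  km 30 (G, w=50) → cum 359
  km 33 (C, w=10) → cum 369
  km 36 (B, w=20) → cum 389
  km 48 (F, w=275) → cum 664  ≥ 419.5 → median here
  km 53 (D, w=175) → cum 839
Optimal location: km 48.

x = 48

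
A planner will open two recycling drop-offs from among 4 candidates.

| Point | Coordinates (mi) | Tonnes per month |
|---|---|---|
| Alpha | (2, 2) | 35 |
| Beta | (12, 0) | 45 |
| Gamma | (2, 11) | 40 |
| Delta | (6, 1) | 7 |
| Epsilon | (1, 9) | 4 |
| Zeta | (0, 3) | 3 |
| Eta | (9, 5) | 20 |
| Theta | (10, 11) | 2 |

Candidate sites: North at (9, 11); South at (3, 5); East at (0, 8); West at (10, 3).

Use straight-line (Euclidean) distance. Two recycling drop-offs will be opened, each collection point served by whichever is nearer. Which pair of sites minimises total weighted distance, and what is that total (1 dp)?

Evaluate every pair (each demand assigned to the nearer of the two):
  {South, West}: total = 637.0
  {East, West}: total = 640.5
  {North, West}: total = 865.4
  {South, East}: total = 908.1
  {North, South}: total = 1003.0
  {North, East}: total = 1085.9
Best pair: {South, West} with total 637.0.

{South, West}, total 637.0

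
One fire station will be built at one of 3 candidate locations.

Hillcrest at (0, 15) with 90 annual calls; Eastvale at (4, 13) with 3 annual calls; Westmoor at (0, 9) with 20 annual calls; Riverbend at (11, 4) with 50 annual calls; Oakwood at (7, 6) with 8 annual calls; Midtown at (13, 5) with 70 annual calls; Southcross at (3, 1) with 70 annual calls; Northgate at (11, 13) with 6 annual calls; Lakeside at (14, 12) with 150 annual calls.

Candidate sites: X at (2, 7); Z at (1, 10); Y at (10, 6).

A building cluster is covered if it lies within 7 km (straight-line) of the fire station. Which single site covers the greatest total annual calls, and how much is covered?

Coverage radius r = 7 km; a point is covered iff (Δx)²+(Δy)² ≤ 7² = 49.
  X (2, 7): covers {Eastvale, Westmoor, Oakwood, Southcross} → 101
  Z (1, 10): covers {Hillcrest, Eastvale, Westmoor} → 113
  Y (10, 6): covers {Riverbend, Oakwood, Midtown} → 128
Maximum coverage at Y: 128 annual calls.

Y, covering 128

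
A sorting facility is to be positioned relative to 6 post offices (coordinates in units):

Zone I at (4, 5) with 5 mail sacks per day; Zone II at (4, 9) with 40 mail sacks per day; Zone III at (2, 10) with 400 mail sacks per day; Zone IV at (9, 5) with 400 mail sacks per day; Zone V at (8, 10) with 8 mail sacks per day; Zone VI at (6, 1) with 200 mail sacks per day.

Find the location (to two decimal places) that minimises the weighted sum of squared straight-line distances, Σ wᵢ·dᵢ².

The minimiser of Σwᵢ‖p−pᵢ‖² is the weighted centroid p* = (Σwᵢpᵢ)/(Σwᵢ).
Σwᵢ = 1053.
Σwᵢxᵢ = 5·4 + 40·4 + 400·2 + 400·9 + 8·8 + 200·6 = 5844.
Σwᵢyᵢ = 5·5 + 40·9 + 400·10 + 400·5 + 8·10 + 200·1 = 6665.
x* = 5844/1053 = 5.55, y* = 6665/1053 = 6.33.

(5.55, 6.33)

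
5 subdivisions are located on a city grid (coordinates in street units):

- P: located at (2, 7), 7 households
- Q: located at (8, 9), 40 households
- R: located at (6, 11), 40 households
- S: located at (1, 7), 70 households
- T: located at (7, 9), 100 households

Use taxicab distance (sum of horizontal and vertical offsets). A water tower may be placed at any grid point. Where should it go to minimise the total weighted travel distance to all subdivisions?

(7, 9)

Manhattan distance separates: Σwᵢ(|x−xᵢ|+|y−yᵢ|) = Σwᵢ|x−xᵢ| + Σwᵢ|y−yᵢ|, so x and y are optimised independently as 1-D weighted medians.
Total weight W = 257; half = 128.5.
x-coordinate, sorted with cumulative weight:
  x=1 (S, w=70) cum 70
  x=2 (P, w=7) cum 77
  x=6 (R, w=40) cum 117
  x=7 (T, w=100) cum 217  ← median
  x=8 (Q, w=40) cum 257
⇒ x* = 7
y-coordinate, sorted with cumulative weight:
  y=7 (P, w=7) cum 7
  y=7 (S, w=70) cum 77
  y=9 (Q, w=40) cum 117
  y=9 (T, w=100) cum 217  ← median
  y=11 (R, w=40) cum 257
⇒ y* = 9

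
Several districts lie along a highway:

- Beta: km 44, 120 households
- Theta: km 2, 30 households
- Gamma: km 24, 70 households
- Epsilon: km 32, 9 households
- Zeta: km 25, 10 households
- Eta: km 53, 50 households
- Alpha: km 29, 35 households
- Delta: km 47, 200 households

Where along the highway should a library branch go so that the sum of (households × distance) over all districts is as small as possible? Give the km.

For a sum of weighted absolute distances on a line, the optimum is the weighted median (not the mean). Total weight W = 524; half-weight = 262.
Sort by position and accumulate weight:
  km 2 (Theta, w=30) → cum 30
  km 24 (Gamma, w=70) → cum 100
  km 25 (Zeta, w=10) → cum 110
  km 29 (Alpha, w=35) → cum 145
  km 32 (Epsilon, w=9) → cum 154
  km 44 (Beta, w=120) → cum 274  ≥ 262 → median here
  km 47 (Delta, w=200) → cum 474
  km 53 (Eta, w=50) → cum 524
Optimal location: km 44.

x = 44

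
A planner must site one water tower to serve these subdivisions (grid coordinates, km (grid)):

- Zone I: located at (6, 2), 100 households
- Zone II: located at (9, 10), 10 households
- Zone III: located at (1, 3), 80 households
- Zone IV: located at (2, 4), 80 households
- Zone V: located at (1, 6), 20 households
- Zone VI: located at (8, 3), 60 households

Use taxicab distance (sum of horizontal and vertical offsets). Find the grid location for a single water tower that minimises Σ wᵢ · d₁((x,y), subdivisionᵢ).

(2, 3)

Manhattan distance separates: Σwᵢ(|x−xᵢ|+|y−yᵢ|) = Σwᵢ|x−xᵢ| + Σwᵢ|y−yᵢ|, so x and y are optimised independently as 1-D weighted medians.
Total weight W = 350; half = 175.
x-coordinate, sorted with cumulative weight:
  x=1 (Zone III, w=80) cum 80
  x=1 (Zone V, w=20) cum 100
  x=2 (Zone IV, w=80) cum 180  ← median
  x=6 (Zone I, w=100) cum 280
  x=8 (Zone VI, w=60) cum 340
  x=9 (Zone II, w=10) cum 350
⇒ x* = 2
y-coordinate, sorted with cumulative weight:
  y=2 (Zone I, w=100) cum 100
  y=3 (Zone III, w=80) cum 180  ← median
  y=3 (Zone VI, w=60) cum 240
  y=4 (Zone IV, w=80) cum 320
  y=6 (Zone V, w=20) cum 340
  y=10 (Zone II, w=10) cum 350
⇒ y* = 3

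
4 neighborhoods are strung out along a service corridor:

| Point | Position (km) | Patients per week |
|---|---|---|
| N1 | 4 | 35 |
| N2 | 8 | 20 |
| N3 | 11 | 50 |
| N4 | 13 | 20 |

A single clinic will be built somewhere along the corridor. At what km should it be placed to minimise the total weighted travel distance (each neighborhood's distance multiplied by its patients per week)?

For a sum of weighted absolute distances on a line, the optimum is the weighted median (not the mean). Total weight W = 125; half-weight = 62.5.
Sort by position and accumulate weight:
  km 4 (N1, w=35) → cum 35
  km 8 (N2, w=20) → cum 55
  km 11 (N3, w=50) → cum 105  ≥ 62.5 → median here
  km 13 (N4, w=20) → cum 125
Optimal location: km 11.

x = 11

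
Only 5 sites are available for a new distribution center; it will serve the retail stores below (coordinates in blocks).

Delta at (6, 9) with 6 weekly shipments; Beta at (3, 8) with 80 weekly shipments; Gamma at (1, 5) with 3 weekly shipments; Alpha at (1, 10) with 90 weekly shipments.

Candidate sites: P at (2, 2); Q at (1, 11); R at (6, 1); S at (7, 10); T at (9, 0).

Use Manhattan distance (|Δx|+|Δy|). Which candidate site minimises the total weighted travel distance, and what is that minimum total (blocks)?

Total weighted distance at each candidate:
  P (2, 2): total = 1448
  Q (1, 11): total = 550
  R (6, 1): total = 2135
  S (7, 10): total = 1065
  T (9, 0): total = 2851
Minimum is at Q with total 550 blocks.

Q, total 550 blocks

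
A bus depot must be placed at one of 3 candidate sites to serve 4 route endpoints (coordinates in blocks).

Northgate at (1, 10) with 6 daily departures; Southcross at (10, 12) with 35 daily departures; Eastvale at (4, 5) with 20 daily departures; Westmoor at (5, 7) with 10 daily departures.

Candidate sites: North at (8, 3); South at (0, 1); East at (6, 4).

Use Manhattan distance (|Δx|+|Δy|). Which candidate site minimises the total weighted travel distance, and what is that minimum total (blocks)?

Total weighted distance at each candidate:
  North (8, 3): total = 659
  South (0, 1): total = 1065
  East (6, 4): total = 586
Minimum is at East with total 586 blocks.

East, total 586 blocks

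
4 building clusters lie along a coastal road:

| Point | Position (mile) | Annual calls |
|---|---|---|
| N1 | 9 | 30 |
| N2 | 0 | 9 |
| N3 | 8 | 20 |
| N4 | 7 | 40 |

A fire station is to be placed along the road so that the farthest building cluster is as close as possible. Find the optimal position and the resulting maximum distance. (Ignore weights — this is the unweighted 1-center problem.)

The 1-center on a line is the midpoint of the two extreme points: leftmost at 0, rightmost at 9.
Optimal location = (0 + 9)/2 = 4.5; maximum distance = (9 − 0)/2 = 4.5.

location 4.5, max distance 4.5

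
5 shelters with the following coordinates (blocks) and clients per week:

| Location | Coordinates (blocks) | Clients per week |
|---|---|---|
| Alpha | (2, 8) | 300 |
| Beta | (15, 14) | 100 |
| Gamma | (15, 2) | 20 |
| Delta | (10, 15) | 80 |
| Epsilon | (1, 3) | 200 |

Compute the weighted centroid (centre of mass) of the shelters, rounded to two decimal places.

The minimiser of Σwᵢ‖p−pᵢ‖² is the weighted centroid p* = (Σwᵢpᵢ)/(Σwᵢ).
Σwᵢ = 700.
Σwᵢxᵢ = 300·2 + 100·15 + 20·15 + 80·10 + 200·1 = 3400.
Σwᵢyᵢ = 300·8 + 100·14 + 20·2 + 80·15 + 200·3 = 5640.
x* = 3400/700 = 4.86, y* = 5640/700 = 8.06.

(4.86, 8.06)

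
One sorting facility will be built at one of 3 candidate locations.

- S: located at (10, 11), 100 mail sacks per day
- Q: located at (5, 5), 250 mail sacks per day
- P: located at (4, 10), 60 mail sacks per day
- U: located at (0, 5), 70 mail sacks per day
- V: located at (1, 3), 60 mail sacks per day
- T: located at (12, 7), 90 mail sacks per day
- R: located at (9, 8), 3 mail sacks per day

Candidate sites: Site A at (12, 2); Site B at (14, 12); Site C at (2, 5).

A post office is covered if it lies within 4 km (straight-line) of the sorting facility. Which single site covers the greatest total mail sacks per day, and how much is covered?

Site C, covering 380

Coverage radius r = 4 km; a point is covered iff (Δx)²+(Δy)² ≤ 4² = 16.
  Site A (12, 2): covers {none} → 0
  Site B (14, 12): covers {none} → 0
  Site C (2, 5): covers {Q, U, V} → 380
Maximum coverage at Site C: 380 mail sacks per day.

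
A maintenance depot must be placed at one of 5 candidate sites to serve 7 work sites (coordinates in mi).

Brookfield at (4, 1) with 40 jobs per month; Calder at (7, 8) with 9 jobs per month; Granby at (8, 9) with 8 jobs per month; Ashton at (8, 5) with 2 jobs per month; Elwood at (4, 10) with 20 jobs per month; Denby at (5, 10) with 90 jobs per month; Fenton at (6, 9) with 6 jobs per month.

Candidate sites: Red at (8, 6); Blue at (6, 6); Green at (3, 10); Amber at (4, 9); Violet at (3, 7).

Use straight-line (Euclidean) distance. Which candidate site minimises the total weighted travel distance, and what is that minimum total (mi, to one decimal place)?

Total weighted distance at each candidate:
  Red (8, 6): total = 887.0
  Blue (6, 6): total = 747.4
  Green (3, 10): total = 676.4
  Amber (4, 9): total = 551.1
  Violet (3, 7): total = 743.6
Minimum is at Amber with total 551.1 mi.

Amber, total 551.1 mi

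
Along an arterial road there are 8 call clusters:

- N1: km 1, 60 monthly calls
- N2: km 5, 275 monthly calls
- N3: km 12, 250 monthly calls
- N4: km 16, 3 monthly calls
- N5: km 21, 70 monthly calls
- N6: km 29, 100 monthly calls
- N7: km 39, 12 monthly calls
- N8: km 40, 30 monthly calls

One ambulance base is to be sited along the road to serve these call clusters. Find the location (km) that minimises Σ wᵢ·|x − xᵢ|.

x = 12

For a sum of weighted absolute distances on a line, the optimum is the weighted median (not the mean). Total weight W = 800; half-weight = 400.
Sort by position and accumulate weight:
  km 1 (N1, w=60) → cum 60
  km 5 (N2, w=275) → cum 335
  km 12 (N3, w=250) → cum 585  ≥ 400 → median here
  km 16 (N4, w=3) → cum 588
  km 21 (N5, w=70) → cum 658
  km 29 (N6, w=100) → cum 758
  km 39 (N7, w=12) → cum 770
  km 40 (N8, w=30) → cum 800
Optimal location: km 12.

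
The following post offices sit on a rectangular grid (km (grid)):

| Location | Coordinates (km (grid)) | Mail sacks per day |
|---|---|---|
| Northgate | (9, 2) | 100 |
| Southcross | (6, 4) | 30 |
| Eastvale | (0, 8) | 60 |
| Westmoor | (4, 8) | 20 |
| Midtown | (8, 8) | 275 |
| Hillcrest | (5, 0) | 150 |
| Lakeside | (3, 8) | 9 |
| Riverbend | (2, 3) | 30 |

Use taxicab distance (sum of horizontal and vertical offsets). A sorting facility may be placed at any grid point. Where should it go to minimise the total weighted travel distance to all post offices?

(8, 8)

Manhattan distance separates: Σwᵢ(|x−xᵢ|+|y−yᵢ|) = Σwᵢ|x−xᵢ| + Σwᵢ|y−yᵢ|, so x and y are optimised independently as 1-D weighted medians.
Total weight W = 674; half = 337.
x-coordinate, sorted with cumulative weight:
  x=0 (Eastvale, w=60) cum 60
  x=2 (Riverbend, w=30) cum 90
  x=3 (Lakeside, w=9) cum 99
  x=4 (Westmoor, w=20) cum 119
  x=5 (Hillcrest, w=150) cum 269
  x=6 (Southcross, w=30) cum 299
  x=8 (Midtown, w=275) cum 574  ← median
  x=9 (Northgate, w=100) cum 674
⇒ x* = 8
y-coordinate, sorted with cumulative weight:
  y=0 (Hillcrest, w=150) cum 150
  y=2 (Northgate, w=100) cum 250
  y=3 (Riverbend, w=30) cum 280
  y=4 (Southcross, w=30) cum 310
  y=8 (Eastvale, w=60) cum 370  ← median
  y=8 (Westmoor, w=20) cum 390
  y=8 (Midtown, w=275) cum 665
  y=8 (Lakeside, w=9) cum 674
⇒ y* = 8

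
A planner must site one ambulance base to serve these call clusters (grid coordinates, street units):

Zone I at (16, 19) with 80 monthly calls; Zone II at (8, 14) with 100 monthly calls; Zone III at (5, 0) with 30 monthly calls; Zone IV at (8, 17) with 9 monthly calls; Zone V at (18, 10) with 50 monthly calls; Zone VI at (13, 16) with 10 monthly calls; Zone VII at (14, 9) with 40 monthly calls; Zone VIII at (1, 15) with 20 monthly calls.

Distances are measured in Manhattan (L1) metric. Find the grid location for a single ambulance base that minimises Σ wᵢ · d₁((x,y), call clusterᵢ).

Manhattan distance separates: Σwᵢ(|x−xᵢ|+|y−yᵢ|) = Σwᵢ|x−xᵢ| + Σwᵢ|y−yᵢ|, so x and y are optimised independently as 1-D weighted medians.
Total weight W = 339; half = 169.5.
x-coordinate, sorted with cumulative weight:
  x=1 (Zone VIII, w=20) cum 20
  x=5 (Zone III, w=30) cum 50
  x=8 (Zone II, w=100) cum 150
  x=8 (Zone IV, w=9) cum 159
  x=13 (Zone VI, w=10) cum 169
  x=14 (Zone VII, w=40) cum 209  ← median
  x=16 (Zone I, w=80) cum 289
  x=18 (Zone V, w=50) cum 339
⇒ x* = 14
y-coordinate, sorted with cumulative weight:
  y=0 (Zone III, w=30) cum 30
  y=9 (Zone VII, w=40) cum 70
  y=10 (Zone V, w=50) cum 120
  y=14 (Zone II, w=100) cum 220  ← median
  y=15 (Zone VIII, w=20) cum 240
  y=16 (Zone VI, w=10) cum 250
  y=17 (Zone IV, w=9) cum 259
  y=19 (Zone I, w=80) cum 339
⇒ y* = 14

(14, 14)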